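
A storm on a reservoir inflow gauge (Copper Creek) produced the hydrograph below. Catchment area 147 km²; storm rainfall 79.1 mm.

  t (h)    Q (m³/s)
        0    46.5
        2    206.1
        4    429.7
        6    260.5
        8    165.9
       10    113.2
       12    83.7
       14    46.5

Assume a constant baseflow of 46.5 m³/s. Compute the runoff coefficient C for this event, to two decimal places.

C ≈ 0.61

ΣQ_DR = 980.1 m³/s; V = ΣQ_DR·Δt = 7.057 × 10^6 m³.
Runoff depth d = V / A = 48.00 mm.
C = d / P = 48.00 / 79.1 = 0.61.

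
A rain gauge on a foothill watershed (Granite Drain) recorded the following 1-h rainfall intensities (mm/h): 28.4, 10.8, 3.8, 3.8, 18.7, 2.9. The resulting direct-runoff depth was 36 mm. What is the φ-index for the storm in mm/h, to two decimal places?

Only the 3 blocks with intensity above φ contribute runoff: 28.4, 10.8, 18.7 mm/h.
Σ(I−φ)·Δt = d  ⇒  (28.4+10.8+18.7 − 3φ)·1 = 36
φ = (57.90 − 36/1) / 3 = 7.30 mm/h.

φ ≈ 7.30 mm/h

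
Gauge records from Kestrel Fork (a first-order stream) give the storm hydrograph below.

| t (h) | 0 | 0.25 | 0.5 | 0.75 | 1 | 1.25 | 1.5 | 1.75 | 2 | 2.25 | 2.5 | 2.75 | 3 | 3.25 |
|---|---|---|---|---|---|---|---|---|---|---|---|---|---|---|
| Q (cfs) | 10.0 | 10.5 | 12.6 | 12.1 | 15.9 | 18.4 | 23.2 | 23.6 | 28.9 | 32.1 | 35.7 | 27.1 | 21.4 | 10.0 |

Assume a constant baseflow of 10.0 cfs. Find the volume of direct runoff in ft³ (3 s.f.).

Direct-runoff ordinates (Q − Q_b): 0.0, 0.5, 2.6, 2.1, 5.9, 8.4, 13.2, 13.6, 18.9, 22.1, 25.7, 17.1, 11.4, 0.0 cfs.
ΣQ_DR = 141.5 cfs.
With Δt = 0.25 h = 900 s, V = ΣQ_DR · Δt = 141.5 × 900 = 1.27 × 10^5 ft³.

V ≈ 1.27 × 10^5 ft³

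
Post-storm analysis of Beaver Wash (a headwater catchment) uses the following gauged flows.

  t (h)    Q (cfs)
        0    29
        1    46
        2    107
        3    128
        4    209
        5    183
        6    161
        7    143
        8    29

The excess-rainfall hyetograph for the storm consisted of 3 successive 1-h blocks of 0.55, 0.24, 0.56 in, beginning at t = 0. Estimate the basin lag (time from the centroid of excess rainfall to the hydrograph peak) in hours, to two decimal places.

t_L ≈ 2.49 h

Centroid of excess rainfall: t_c = Σ P_i·t̄_i / ΣP_i = 1.5074 h (block centres at 0.5, 1.5, 2.5 h).
Hydrograph peak occurs at t = 4 h, so basin lag t_L = 4 − 1.5074 = 2.49 h.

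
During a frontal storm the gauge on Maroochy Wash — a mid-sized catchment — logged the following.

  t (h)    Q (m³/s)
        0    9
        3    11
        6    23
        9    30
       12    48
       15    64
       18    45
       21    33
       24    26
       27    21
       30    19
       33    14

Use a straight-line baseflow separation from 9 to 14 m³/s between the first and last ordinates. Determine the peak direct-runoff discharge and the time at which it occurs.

Q_p = 52.73 m³/s at t = 15 h

Subtracting baseflow gives direct-runoff ordinates: 0.00, 1.55, 13.09, 19.64, 37.18, 52.73, 33.27, 20.82, 13.36, 7.91, 5.45, 0.00 m³/s.
The maximum is 52.73 m³/s, occurring at the reading for t = 15 h.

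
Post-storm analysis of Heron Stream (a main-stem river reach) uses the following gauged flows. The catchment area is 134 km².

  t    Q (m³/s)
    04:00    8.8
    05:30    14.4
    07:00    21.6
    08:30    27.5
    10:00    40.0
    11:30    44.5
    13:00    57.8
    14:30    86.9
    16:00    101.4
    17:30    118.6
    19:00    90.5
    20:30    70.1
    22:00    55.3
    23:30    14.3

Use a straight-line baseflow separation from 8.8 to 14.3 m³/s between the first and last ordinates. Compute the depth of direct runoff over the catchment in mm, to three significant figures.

d ≈ 23.8 mm

Direct runoff: 0.00, 5.18, 11.95, 17.43, 29.51, 33.58, 46.46, 75.14, 89.22, 105.99, 77.47, 56.65, 41.42, 0.00 m³/s; ΣQ_DR = 590.0 m³/s.
V = ΣQ_DR · Δt = 590.0 × 5400 s = 3.186 × 10^6 m³.
Over A = 134 km², depth = V / A = 23.8 mm.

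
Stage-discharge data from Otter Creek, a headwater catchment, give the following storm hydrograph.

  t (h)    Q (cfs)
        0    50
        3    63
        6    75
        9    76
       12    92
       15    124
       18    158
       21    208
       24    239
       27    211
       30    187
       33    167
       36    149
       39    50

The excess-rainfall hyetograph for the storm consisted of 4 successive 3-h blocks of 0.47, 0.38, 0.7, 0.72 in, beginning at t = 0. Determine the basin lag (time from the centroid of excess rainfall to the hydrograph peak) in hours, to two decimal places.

Centroid of excess rainfall: t_c = Σ P_i·t̄_i / ΣP_i = 6.7070 h (block centres at 1.5, 4.5, 7.5, 10.5 h).
Hydrograph peak occurs at t = 24 h, so basin lag t_L = 24 − 6.7070 = 17.29 h.

t_L ≈ 17.29 h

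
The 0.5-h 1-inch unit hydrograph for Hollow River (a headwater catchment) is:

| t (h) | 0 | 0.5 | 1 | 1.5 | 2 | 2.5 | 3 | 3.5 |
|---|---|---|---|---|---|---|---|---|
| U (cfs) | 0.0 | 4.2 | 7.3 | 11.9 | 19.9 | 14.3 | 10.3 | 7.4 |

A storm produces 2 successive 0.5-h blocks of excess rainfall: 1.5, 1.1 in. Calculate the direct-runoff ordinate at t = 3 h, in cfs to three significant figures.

By discrete convolution, Q_j = Σ (P_i / 1 in) · U_{j−i}.
At t = 3 h (j=6): Q = (1.5/1)·10.3 + (1.1/1)·14.3 = 31.2 cfs.

Q ≈ 31.2 cfs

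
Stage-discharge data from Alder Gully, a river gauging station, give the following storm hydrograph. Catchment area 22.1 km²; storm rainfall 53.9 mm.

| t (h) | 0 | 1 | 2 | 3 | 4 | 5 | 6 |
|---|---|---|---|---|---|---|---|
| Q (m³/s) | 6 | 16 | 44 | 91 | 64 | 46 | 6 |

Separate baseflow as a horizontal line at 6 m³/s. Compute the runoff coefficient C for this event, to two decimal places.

C ≈ 0.70

ΣQ_DR = 231.0 m³/s; V = ΣQ_DR·Δt = 8.316 × 10^5 m³.
Runoff depth d = V / A = 37.63 mm.
C = d / P = 37.63 / 53.9 = 0.70.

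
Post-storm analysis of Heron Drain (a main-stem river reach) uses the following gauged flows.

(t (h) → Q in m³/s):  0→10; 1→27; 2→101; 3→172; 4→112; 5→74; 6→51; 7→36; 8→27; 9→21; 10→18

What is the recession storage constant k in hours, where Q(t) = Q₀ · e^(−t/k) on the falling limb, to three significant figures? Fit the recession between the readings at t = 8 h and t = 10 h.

k ≈ 4.93 h

On the falling limb, Q drops from 27 to 18 m³/s between t = 8 h and t = 10 h (Δt = 2 h).
k = −Δt / ln(Q₂/Q₁) = −2 / ln(18/27) = 4.93 h.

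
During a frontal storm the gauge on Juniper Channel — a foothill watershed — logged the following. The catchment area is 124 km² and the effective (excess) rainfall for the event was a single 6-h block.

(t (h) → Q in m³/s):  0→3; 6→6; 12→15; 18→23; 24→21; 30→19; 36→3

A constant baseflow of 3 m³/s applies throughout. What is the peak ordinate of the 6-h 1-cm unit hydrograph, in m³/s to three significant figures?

Direct runoff: 0.0, 3.0, 12.0, 20.0, 18.0, 16.0, 0.0 m³/s; ΣQ_DR = 69.00 m³/s, peak = 20.0 m³/s.
Runoff depth d = ΣQ_DR·Δt / A = 69.00 × 21600 / (124 km²) = 12.02 mm.
The 1-cm UH is the DRH scaled by (10 mm)/d, so U_p = 20.0 × 10/12.02 = 16.6 m³/s.

U_p ≈ 16.6 m³/s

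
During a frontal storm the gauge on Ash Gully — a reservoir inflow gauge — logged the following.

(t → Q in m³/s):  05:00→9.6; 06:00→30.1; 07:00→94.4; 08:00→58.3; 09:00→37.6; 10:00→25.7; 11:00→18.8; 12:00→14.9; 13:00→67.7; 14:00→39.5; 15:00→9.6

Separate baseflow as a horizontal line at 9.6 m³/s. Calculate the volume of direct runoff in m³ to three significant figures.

Direct-runoff ordinates (Q − Q_b): 0.0, 20.5, 84.8, 48.7, 28.0, 16.1, 9.2, 5.3, 58.1, 29.9, 0.0 m³/s.
ΣQ_DR = 300.6 m³/s.
With Δt = 1 h = 3600 s, V = ΣQ_DR · Δt = 300.6 × 3600 = 1.08 × 10^6 m³.

V ≈ 1.08 × 10^6 m³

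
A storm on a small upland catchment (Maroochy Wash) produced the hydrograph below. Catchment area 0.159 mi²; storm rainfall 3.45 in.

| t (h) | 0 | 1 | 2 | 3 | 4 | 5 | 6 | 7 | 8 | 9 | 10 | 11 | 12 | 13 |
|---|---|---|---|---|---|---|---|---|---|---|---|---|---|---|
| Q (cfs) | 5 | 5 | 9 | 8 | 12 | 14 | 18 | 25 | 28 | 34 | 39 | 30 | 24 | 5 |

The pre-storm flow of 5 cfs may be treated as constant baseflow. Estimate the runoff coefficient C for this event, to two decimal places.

ΣQ_DR = 186.0 cfs; V = ΣQ_DR·Δt = 6.696 × 10^5 ft³.
Runoff depth d = V / A = 1.813 in.
C = d / P = 1.813 / 3.45 = 0.53.

C ≈ 0.53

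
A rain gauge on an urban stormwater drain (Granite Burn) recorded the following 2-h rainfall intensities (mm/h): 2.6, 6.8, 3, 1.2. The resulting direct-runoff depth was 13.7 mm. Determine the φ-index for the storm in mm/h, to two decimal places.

Only the 3 blocks with intensity above φ contribute runoff: 2.6, 6.8, 3 mm/h.
Σ(I−φ)·Δt = d  ⇒  (2.6+6.8+3 − 3φ)·2 = 13.7
φ = (12.40 − 13.7/2) / 3 = 1.85 mm/h.

φ ≈ 1.85 mm/h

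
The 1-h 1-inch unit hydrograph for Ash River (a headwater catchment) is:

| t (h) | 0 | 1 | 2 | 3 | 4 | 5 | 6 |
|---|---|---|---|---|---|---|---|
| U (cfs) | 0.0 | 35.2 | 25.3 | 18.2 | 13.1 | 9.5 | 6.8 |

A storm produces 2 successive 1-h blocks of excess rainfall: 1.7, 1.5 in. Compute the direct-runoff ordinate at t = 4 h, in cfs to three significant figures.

By discrete convolution, Q_j = Σ (P_i / 1 in) · U_{j−i}.
At t = 4 h (j=4): Q = (1.7/1)·13.1 + (1.5/1)·18.2 = 49.6 cfs.

Q ≈ 49.6 cfs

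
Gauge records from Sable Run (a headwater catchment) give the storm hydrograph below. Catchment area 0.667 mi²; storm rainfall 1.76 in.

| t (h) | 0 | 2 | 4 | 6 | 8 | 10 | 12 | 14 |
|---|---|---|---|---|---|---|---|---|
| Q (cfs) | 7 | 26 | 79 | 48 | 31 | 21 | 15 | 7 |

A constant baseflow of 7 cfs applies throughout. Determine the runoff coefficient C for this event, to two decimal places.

ΣQ_DR = 178.0 cfs; V = ΣQ_DR·Δt = 1.282 × 10^6 ft³.
Runoff depth d = V / A = 0.8271 in.
C = d / P = 0.8271 / 1.76 = 0.47.

C ≈ 0.47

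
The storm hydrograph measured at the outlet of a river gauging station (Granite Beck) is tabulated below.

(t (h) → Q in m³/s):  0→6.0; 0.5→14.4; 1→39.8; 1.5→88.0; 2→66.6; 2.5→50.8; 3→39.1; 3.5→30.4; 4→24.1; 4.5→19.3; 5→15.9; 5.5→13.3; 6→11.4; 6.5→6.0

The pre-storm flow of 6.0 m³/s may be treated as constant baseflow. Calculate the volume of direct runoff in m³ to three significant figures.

Direct-runoff ordinates (Q − Q_b): 0.0, 8.4, 33.8, 82.0, 60.6, 44.8, 33.1, 24.4, 18.1, 13.3, 9.9, 7.3, 5.4, 0.0 m³/s.
ΣQ_DR = 341.1 m³/s.
With Δt = 0.5 h = 1800 s, V = ΣQ_DR · Δt = 341.1 × 1800 = 6.14 × 10^5 m³.

V ≈ 6.14 × 10^5 m³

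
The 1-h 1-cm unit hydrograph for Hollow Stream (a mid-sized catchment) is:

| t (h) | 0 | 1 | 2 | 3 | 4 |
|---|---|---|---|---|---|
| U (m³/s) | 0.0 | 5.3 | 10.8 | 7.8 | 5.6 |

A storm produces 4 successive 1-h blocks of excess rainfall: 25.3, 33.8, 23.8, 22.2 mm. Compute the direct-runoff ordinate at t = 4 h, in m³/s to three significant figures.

By discrete convolution, Q_j = Σ (P_i / 10 mm) · U_{j−i}.
At t = 4 h (j=4): Q = (25.3/10)·5.6 + (33.8/10)·7.8 + (23.8/10)·10.8 + (22.2/10)·5.3 = 78.0 m³/s.

Q ≈ 78.0 m³/s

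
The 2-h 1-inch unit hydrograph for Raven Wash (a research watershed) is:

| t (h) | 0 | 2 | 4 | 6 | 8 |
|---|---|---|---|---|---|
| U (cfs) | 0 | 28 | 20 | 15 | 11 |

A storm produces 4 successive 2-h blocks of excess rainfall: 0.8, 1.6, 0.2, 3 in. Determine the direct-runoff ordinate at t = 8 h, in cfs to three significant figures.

By discrete convolution, Q_j = Σ (P_i / 1 in) · U_{j−i}.
At t = 8 h (j=4): Q = (0.8/1)·11 + (1.6/1)·15 + (0.2/1)·20 + (3/1)·28 = 121 cfs.

Q ≈ 121 cfs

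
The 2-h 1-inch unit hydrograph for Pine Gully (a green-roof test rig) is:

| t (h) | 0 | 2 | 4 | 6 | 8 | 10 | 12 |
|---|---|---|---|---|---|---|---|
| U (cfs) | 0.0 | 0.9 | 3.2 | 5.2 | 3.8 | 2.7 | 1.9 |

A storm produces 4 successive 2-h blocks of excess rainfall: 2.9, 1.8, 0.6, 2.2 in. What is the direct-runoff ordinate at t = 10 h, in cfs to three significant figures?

By discrete convolution, Q_j = Σ (P_i / 1 in) · U_{j−i}.
At t = 10 h (j=5): Q = (2.9/1)·2.7 + (1.8/1)·3.8 + (0.6/1)·5.2 + (2.2/1)·3.2 = 24.8 cfs.

Q ≈ 24.8 cfs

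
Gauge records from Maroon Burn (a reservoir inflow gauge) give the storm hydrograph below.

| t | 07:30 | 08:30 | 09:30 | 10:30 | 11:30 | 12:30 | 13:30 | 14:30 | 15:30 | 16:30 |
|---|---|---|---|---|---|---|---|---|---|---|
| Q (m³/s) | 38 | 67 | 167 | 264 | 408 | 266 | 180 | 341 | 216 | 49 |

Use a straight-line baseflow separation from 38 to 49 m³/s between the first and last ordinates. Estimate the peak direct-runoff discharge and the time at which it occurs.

Subtracting baseflow gives direct-runoff ordinates: 0.00, 27.78, 126.56, 222.33, 365.11, 221.89, 134.67, 294.44, 168.22, 0.00 m³/s.
The maximum is 365.11 m³/s, occurring at the reading for t = 11:30.

Q_p = 365.11 m³/s at t = 11:30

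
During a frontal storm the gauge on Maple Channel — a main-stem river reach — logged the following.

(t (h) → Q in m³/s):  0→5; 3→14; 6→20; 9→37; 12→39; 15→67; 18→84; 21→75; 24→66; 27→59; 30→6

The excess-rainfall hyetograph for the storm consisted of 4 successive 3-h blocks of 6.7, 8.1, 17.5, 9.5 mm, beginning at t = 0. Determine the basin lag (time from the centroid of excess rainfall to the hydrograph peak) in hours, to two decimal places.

t_L ≈ 11.36 h

Centroid of excess rainfall: t_c = Σ P_i·t̄_i / ΣP_i = 6.6388 h (block centres at 1.5, 4.5, 7.5, 10.5 h).
Hydrograph peak occurs at t = 18 h, so basin lag t_L = 18 − 6.6388 = 11.36 h.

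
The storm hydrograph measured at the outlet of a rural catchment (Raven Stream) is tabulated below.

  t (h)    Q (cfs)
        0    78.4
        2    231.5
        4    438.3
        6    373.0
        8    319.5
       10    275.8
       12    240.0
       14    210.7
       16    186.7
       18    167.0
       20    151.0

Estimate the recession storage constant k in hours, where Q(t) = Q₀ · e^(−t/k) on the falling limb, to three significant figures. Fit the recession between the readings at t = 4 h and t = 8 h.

k ≈ 12.7 h

On the falling limb, Q drops from 438.3 to 319.5 cfs between t = 4 h and t = 8 h (Δt = 4 h).
k = −Δt / ln(Q₂/Q₁) = −4 / ln(319.5/438.3) = 12.7 h.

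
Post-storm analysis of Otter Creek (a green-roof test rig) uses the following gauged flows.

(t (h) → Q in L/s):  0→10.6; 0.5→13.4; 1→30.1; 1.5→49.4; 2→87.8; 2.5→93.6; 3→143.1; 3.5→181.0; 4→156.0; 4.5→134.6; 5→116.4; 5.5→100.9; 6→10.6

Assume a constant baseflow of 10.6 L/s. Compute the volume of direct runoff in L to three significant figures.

V ≈ 1.78 × 10^6 L

Direct-runoff ordinates (Q − Q_b): 0.0, 2.8, 19.5, 38.8, 77.2, 83.0, 132.5, 170.4, 145.4, 124.0, 105.8, 90.3, 0.0 L/s.
ΣQ_DR = 989.7 L/s.
With Δt = 0.5 h = 1800 s, V = ΣQ_DR · Δt = 989.7 × 1800 = 1.78 × 10^6 L.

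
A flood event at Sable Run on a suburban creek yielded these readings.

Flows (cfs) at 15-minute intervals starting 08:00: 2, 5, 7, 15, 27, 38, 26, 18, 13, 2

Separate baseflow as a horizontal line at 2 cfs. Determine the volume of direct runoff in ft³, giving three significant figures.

V ≈ 1.20 × 10^5 ft³

Direct-runoff ordinates (Q − Q_b): 0.0, 3.0, 5.0, 13.0, 25.0, 36.0, 24.0, 16.0, 11.0, 0.0 cfs.
ΣQ_DR = 133.0 cfs.
With Δt = 0.25 h = 900 s, V = ΣQ_DR · Δt = 133.0 × 900 = 1.20 × 10^5 ft³.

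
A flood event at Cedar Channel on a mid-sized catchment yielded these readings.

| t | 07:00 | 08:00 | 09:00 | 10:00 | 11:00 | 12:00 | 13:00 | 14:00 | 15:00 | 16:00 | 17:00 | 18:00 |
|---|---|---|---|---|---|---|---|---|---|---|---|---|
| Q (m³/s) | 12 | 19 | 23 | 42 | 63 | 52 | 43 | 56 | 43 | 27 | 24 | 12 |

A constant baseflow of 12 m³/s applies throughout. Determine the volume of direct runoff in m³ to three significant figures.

V ≈ 9.79 × 10^5 m³

Direct-runoff ordinates (Q − Q_b): 0.0, 7.0, 11.0, 30.0, 51.0, 40.0, 31.0, 44.0, 31.0, 15.0, 12.0, 0.0 m³/s.
ΣQ_DR = 272.0 m³/s.
With Δt = 1 h = 3600 s, V = ΣQ_DR · Δt = 272.0 × 3600 = 9.79 × 10^5 m³.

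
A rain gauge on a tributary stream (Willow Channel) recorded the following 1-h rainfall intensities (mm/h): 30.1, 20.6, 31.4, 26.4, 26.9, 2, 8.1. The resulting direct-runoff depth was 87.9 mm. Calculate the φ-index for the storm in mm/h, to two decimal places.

φ ≈ 9.50 mm/h

Only the 5 blocks with intensity above φ contribute runoff: 30.1, 20.6, 31.4, 26.4, 26.9 mm/h.
Σ(I−φ)·Δt = d  ⇒  (30.1+20.6+31.4+26.4+26.9 − 5φ)·1 = 87.9
φ = (135.4 − 87.9/1) / 5 = 9.50 mm/h.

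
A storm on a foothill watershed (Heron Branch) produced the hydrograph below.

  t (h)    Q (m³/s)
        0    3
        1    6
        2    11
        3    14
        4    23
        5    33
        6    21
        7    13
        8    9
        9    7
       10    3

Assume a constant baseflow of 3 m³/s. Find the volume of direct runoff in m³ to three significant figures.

Direct-runoff ordinates (Q − Q_b): 0.0, 3.0, 8.0, 11.0, 20.0, 30.0, 18.0, 10.0, 6.0, 4.0, 0.0 m³/s.
ΣQ_DR = 110.0 m³/s.
With Δt = 1 h = 3600 s, V = ΣQ_DR · Δt = 110.0 × 3600 = 3.96 × 10^5 m³.

V ≈ 3.96 × 10^5 m³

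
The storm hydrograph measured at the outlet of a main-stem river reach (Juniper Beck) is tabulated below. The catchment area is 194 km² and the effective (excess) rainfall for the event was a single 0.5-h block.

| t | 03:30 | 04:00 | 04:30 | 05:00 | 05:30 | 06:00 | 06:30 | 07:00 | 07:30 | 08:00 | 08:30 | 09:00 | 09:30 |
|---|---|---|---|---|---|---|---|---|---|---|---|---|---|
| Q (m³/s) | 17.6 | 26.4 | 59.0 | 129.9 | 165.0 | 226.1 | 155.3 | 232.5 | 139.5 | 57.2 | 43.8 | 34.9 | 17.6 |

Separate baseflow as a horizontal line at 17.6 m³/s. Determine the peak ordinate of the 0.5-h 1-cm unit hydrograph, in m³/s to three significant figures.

Direct runoff: 0.0, 8.8, 41.4, 112.3, 147.4, 208.5, 137.7, 214.9, 121.9, 39.6, 26.2, 17.3, 0.0 m³/s; ΣQ_DR = 1076 m³/s, peak = 214.9 m³/s.
Runoff depth d = ΣQ_DR·Δt / A = 1076 × 1800 / (194 km²) = 9.984 mm.
The 1-cm UH is the DRH scaled by (10 mm)/d, so U_p = 214.9 × 10/9.984 = 215 m³/s.

U_p ≈ 215 m³/s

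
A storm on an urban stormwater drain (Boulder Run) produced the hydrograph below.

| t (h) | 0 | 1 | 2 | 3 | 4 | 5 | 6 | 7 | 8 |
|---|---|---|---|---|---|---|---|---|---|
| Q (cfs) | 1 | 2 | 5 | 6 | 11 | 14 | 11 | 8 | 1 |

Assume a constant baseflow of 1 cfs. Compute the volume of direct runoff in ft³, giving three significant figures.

V ≈ 1.80 × 10^5 ft³

Direct-runoff ordinates (Q − Q_b): 0.0, 1.0, 4.0, 5.0, 10.0, 13.0, 10.0, 7.0, 0.0 cfs.
ΣQ_DR = 50.00 cfs.
With Δt = 1 h = 3600 s, V = ΣQ_DR · Δt = 50.00 × 3600 = 1.80 × 10^5 ft³.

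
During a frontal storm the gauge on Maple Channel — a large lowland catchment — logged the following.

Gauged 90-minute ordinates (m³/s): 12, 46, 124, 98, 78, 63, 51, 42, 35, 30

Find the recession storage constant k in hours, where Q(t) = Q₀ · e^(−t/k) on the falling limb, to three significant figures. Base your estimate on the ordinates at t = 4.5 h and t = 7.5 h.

On the falling limb, Q drops from 98 to 63 m³/s between t = 4.5 h and t = 7.5 h (Δt = 3 h).
k = −Δt / ln(Q₂/Q₁) = −3 / ln(63/98) = 6.79 h.

k ≈ 6.79 h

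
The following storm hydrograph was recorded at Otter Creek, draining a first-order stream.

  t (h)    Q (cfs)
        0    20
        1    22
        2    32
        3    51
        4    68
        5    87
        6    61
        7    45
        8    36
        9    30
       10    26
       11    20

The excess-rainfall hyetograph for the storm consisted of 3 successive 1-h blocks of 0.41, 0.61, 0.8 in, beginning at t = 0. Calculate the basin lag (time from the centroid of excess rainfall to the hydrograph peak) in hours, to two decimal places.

Centroid of excess rainfall: t_c = Σ P_i·t̄_i / ΣP_i = 1.7143 h (block centres at 0.5, 1.5, 2.5 h).
Hydrograph peak occurs at t = 5 h, so basin lag t_L = 5 − 1.7143 = 3.29 h.

t_L ≈ 3.29 h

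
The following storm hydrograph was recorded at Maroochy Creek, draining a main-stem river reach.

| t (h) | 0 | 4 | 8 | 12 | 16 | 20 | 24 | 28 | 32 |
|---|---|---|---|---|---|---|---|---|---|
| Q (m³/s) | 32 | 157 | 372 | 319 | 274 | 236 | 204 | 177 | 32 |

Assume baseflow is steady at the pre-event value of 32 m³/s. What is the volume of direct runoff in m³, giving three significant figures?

V ≈ 2.18 × 10^7 m³

Direct-runoff ordinates (Q − Q_b): 0.0, 125.0, 340.0, 287.0, 242.0, 204.0, 172.0, 145.0, 0.0 m³/s.
ΣQ_DR = 1515 m³/s.
With Δt = 4 h = 14400 s, V = ΣQ_DR · Δt = 1515 × 14400 = 2.18 × 10^7 m³.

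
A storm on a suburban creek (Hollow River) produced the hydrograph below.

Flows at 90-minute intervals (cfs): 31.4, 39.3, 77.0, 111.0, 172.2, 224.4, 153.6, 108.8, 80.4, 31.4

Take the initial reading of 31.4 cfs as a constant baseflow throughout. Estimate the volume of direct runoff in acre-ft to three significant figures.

V ≈ 88.7 acre-ft

Direct-runoff ordinates (Q − Q_b): 0.0, 7.9, 45.6, 79.6, 140.8, 193.0, 122.2, 77.4, 49.0, 0.0 cfs.
ΣQ_DR = 715.5 cfs.
With Δt = 1.5 h = 5400 s, V = ΣQ_DR · Δt = 715.5 × 5400 = 3.86 × 10^6 ft³ = 88.7 acre-ft.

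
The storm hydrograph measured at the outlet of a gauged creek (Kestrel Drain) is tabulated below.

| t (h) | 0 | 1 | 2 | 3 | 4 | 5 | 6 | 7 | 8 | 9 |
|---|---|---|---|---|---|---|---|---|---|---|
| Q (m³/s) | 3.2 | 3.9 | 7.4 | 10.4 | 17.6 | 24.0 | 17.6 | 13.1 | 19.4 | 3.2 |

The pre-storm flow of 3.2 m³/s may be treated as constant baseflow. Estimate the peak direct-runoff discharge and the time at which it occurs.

Q_p = 20.8 m³/s at t = 5 h

Subtracting baseflow gives direct-runoff ordinates: 0.0, 0.7, 4.2, 7.2, 14.4, 20.8, 14.4, 9.9, 16.2, 0.0 m³/s.
The maximum is 20.8 m³/s, occurring at the reading for t = 5 h.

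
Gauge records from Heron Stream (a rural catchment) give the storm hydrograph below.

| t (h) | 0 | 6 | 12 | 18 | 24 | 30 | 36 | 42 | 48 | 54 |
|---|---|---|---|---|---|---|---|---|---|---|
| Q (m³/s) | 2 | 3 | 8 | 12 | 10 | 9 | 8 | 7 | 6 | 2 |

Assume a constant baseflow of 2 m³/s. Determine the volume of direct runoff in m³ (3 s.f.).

Direct-runoff ordinates (Q − Q_b): 0.0, 1.0, 6.0, 10.0, 8.0, 7.0, 6.0, 5.0, 4.0, 0.0 m³/s.
ΣQ_DR = 47.00 m³/s.
With Δt = 6 h = 21600 s, V = ΣQ_DR · Δt = 47.00 × 21600 = 1.02 × 10^6 m³.

V ≈ 1.02 × 10^6 m³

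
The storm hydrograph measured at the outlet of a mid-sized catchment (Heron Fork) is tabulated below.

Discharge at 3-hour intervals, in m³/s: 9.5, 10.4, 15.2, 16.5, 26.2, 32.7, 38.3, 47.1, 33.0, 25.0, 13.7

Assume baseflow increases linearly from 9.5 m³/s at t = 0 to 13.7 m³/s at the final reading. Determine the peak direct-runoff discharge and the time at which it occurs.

Subtracting baseflow gives direct-runoff ordinates: 0.00, 0.48, 4.86, 5.74, 15.02, 21.10, 26.28, 34.66, 20.14, 11.72, 0.00 m³/s.
The maximum is 34.66 m³/s, occurring at the reading for t = 21 h.

Q_p = 34.66 m³/s at t = 21 h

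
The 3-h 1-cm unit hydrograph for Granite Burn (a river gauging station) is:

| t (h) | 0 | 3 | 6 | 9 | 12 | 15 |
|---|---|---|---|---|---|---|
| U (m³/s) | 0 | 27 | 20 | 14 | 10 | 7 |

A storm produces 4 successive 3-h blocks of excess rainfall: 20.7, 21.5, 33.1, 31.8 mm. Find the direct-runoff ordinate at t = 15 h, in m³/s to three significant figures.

Q ≈ 146 m³/s

By discrete convolution, Q_j = Σ (P_i / 10 mm) · U_{j−i}.
At t = 15 h (j=5): Q = (20.7/10)·7 + (21.5/10)·10 + (33.1/10)·14 + (31.8/10)·20 = 146 m³/s.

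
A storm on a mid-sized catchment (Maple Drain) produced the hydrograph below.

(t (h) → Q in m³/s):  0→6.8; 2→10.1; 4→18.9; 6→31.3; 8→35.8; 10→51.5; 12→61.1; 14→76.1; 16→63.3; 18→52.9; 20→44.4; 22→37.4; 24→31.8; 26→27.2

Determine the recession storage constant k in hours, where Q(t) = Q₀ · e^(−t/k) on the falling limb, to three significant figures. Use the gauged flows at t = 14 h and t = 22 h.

k ≈ 11.3 h

On the falling limb, Q drops from 76.1 to 37.4 m³/s between t = 14 h and t = 22 h (Δt = 8 h).
k = −Δt / ln(Q₂/Q₁) = −8 / ln(37.4/76.1) = 11.3 h.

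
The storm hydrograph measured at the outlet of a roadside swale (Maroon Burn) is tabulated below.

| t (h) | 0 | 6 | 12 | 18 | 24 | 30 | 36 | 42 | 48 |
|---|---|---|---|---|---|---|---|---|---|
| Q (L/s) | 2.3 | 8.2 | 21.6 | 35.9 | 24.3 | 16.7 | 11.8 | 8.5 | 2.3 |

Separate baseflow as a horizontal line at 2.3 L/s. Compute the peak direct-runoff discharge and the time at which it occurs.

Subtracting baseflow gives direct-runoff ordinates: 0.0, 5.9, 19.3, 33.6, 22.0, 14.4, 9.5, 6.2, 0.0 L/s.
The maximum is 33.6 L/s, occurring at the reading for t = 18 h.

Q_p = 33.6 L/s at t = 18 h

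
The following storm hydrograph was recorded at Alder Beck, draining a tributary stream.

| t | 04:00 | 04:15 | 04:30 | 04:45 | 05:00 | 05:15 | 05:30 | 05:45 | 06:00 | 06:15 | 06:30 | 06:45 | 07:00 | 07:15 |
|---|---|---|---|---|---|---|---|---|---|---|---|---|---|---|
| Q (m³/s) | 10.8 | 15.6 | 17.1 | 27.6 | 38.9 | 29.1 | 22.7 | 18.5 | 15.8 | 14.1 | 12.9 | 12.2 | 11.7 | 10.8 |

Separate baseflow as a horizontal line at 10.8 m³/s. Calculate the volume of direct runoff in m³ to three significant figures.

V ≈ 95900 m³

Direct-runoff ordinates (Q − Q_b): 0.0, 4.8, 6.3, 16.8, 28.1, 18.3, 11.9, 7.7, 5.0, 3.3, 2.1, 1.4, 0.9, 0.0 m³/s.
ΣQ_DR = 106.6 m³/s.
With Δt = 0.25 h = 900 s, V = ΣQ_DR · Δt = 106.6 × 900 = 95900 m³.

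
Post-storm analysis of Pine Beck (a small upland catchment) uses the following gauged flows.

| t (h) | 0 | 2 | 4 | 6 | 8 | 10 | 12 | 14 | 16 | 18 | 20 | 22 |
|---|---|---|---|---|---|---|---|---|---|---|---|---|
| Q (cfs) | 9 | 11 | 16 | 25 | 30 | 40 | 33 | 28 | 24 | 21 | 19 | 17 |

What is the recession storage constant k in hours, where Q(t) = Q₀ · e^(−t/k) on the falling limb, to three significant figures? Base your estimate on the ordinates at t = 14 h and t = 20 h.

On the falling limb, Q drops from 28 to 19 cfs between t = 14 h and t = 20 h (Δt = 6 h).
k = −Δt / ln(Q₂/Q₁) = −6 / ln(19/28) = 15.5 h.

k ≈ 15.5 h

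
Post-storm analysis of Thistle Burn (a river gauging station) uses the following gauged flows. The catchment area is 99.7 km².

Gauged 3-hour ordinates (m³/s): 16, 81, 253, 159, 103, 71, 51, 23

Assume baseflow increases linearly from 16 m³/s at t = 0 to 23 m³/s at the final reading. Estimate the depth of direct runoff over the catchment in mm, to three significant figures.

Direct runoff: 0.00, 64.00, 235.00, 140.00, 83.00, 50.00, 29.00, 0.00 m³/s; ΣQ_DR = 601.0 m³/s.
V = ΣQ_DR · Δt = 601.0 × 10800 s = 6.491 × 10^6 m³.
Over A = 99.7 km², depth = V / A = 65.1 mm.

d ≈ 65.1 mm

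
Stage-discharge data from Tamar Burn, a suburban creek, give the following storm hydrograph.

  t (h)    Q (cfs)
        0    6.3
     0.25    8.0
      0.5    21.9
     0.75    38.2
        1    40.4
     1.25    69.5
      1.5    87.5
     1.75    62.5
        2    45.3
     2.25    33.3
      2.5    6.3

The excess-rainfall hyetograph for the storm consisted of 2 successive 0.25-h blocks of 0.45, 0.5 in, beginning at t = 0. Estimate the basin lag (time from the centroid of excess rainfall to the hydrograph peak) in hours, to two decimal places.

Centroid of excess rainfall: t_c = Σ P_i·t̄_i / ΣP_i = 0.2566 h (block centres at 0.125, 0.375 h).
Hydrograph peak occurs at t = 1.5 h, so basin lag t_L = 1.5 − 0.2566 = 1.24 h.

t_L ≈ 1.24 h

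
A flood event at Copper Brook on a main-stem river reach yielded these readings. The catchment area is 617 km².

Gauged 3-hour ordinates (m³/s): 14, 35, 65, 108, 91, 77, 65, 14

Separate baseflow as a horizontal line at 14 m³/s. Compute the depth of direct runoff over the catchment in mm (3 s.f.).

Direct runoff: 0.0, 21.0, 51.0, 94.0, 77.0, 63.0, 51.0, 0.0 m³/s; ΣQ_DR = 357.0 m³/s.
V = ΣQ_DR · Δt = 357.0 × 10800 s = 3.856 × 10^6 m³.
Over A = 617 km², depth = V / A = 6.25 mm.

d ≈ 6.25 mm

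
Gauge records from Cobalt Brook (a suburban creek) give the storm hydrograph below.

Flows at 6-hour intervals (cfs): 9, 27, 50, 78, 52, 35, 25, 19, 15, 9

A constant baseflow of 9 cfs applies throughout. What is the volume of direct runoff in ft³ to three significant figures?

V ≈ 4.95 × 10^6 ft³

Direct-runoff ordinates (Q − Q_b): 0.0, 18.0, 41.0, 69.0, 43.0, 26.0, 16.0, 10.0, 6.0, 0.0 cfs.
ΣQ_DR = 229.0 cfs.
With Δt = 6 h = 21600 s, V = ΣQ_DR · Δt = 229.0 × 21600 = 4.95 × 10^6 ft³.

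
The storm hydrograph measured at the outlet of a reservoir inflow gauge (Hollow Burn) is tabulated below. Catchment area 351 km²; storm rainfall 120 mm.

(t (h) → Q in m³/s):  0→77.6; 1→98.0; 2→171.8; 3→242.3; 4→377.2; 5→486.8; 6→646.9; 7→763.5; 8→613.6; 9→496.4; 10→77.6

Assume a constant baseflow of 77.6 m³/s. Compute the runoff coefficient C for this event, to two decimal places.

C ≈ 0.27

ΣQ_DR = 3198 m³/s; V = ΣQ_DR·Δt = 1.151 × 10^7 m³.
Runoff depth d = V / A = 32.80 mm.
C = d / P = 32.80 / 120 = 0.27.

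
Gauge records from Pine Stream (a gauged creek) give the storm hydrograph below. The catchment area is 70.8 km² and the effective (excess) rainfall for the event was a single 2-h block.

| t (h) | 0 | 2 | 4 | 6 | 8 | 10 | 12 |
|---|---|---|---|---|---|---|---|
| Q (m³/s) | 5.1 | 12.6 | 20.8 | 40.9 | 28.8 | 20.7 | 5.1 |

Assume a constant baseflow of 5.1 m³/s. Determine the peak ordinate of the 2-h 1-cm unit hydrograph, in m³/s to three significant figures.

U_p ≈ 35.8 m³/s

Direct runoff: 0.0, 7.5, 15.7, 35.8, 23.7, 15.6, 0.0 m³/s; ΣQ_DR = 98.30 m³/s, peak = 35.8 m³/s.
Runoff depth d = ΣQ_DR·Δt / A = 98.30 × 7200 / (70.8 km²) = 9.997 mm.
The 1-cm UH is the DRH scaled by (10 mm)/d, so U_p = 35.8 × 10/9.997 = 35.8 m³/s.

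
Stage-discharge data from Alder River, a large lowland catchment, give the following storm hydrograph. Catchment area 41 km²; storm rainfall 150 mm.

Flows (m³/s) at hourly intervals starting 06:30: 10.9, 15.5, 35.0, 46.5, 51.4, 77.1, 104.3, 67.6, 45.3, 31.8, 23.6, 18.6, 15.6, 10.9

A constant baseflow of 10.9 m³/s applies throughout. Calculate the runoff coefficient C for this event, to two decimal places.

C ≈ 0.24

ΣQ_DR = 401.5 m³/s; V = ΣQ_DR·Δt = 1.445 × 10^6 m³.
Runoff depth d = V / A = 35.25 mm.
C = d / P = 35.25 / 150 = 0.24.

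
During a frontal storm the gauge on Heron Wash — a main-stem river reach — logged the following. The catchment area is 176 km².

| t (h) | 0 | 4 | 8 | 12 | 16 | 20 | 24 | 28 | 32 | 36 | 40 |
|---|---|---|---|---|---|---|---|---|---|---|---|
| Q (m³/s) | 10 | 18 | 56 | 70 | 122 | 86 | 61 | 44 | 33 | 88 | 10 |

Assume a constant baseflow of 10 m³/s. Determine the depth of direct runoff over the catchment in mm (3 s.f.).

d ≈ 39.9 mm

Direct runoff: 0.0, 8.0, 46.0, 60.0, 112.0, 76.0, 51.0, 34.0, 23.0, 78.0, 0.0 m³/s; ΣQ_DR = 488.0 m³/s.
V = ΣQ_DR · Δt = 488.0 × 14400 s = 7.027 × 10^6 m³.
Over A = 176 km², depth = V / A = 39.9 mm.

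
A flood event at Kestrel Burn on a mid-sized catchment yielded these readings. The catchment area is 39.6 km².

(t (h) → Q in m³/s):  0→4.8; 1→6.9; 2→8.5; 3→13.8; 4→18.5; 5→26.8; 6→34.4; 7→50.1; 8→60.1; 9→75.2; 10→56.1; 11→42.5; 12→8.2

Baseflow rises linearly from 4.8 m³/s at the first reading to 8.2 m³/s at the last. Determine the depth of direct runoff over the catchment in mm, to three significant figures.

Direct runoff: 0.00, 1.82, 3.13, 8.15, 12.57, 20.58, 27.90, 43.32, 53.03, 67.85, 48.47, 34.58, 0.00 m³/s; ΣQ_DR = 321.4 m³/s.
V = ΣQ_DR · Δt = 321.4 × 3600 s = 1.157 × 10^6 m³.
Over A = 39.6 km², depth = V / A = 29.2 mm.

d ≈ 29.2 mm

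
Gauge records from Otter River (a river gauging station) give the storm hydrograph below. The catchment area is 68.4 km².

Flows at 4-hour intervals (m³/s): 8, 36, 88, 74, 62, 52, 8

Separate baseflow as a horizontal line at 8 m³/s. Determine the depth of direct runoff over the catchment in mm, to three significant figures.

d ≈ 57.3 mm

Direct runoff: 0.0, 28.0, 80.0, 66.0, 54.0, 44.0, 0.0 m³/s; ΣQ_DR = 272.0 m³/s.
V = ΣQ_DR · Δt = 272.0 × 14400 s = 3.917 × 10^6 m³.
Over A = 68.4 km², depth = V / A = 57.3 mm.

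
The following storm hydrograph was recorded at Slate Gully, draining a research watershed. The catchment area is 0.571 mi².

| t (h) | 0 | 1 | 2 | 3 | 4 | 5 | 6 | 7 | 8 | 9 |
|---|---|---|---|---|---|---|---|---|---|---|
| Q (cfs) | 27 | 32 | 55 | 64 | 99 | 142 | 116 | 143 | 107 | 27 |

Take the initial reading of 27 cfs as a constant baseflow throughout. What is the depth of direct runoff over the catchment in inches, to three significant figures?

Direct runoff: 0.0, 5.0, 28.0, 37.0, 72.0, 115.0, 89.0, 116.0, 80.0, 0.0 cfs; ΣQ_DR = 542.0 cfs.
V = ΣQ_DR · Δt = 542.0 × 3600 s = 1.951 × 10^6 ft³.
Over A = 0.571 mi², depth = V / A = 1.47 in.

d ≈ 1.47 in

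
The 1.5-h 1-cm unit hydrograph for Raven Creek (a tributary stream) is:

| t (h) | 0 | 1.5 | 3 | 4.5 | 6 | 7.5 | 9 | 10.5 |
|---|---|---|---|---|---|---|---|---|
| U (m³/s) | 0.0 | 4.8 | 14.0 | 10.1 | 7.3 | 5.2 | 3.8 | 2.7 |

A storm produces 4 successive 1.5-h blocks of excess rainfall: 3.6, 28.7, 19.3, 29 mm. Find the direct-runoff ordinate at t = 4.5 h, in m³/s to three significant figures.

Q ≈ 53.1 m³/s

By discrete convolution, Q_j = Σ (P_i / 10 mm) · U_{j−i}.
At t = 4.5 h (j=3): Q = (3.6/10)·10.1 + (28.7/10)·14.0 + (19.3/10)·4.8 + (29/10)·0.0 = 53.1 m³/s.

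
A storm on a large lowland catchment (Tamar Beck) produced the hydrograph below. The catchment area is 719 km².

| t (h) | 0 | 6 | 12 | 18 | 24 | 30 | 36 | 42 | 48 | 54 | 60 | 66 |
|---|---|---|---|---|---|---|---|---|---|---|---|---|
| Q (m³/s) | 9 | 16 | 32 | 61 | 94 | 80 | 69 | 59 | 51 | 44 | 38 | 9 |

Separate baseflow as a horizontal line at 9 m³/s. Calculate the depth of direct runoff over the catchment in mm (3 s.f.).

Direct runoff: 0.0, 7.0, 23.0, 52.0, 85.0, 71.0, 60.0, 50.0, 42.0, 35.0, 29.0, 0.0 m³/s; ΣQ_DR = 454.0 m³/s.
V = ΣQ_DR · Δt = 454.0 × 21600 s = 9.806 × 10^6 m³.
Over A = 719 km², depth = V / A = 13.6 mm.

d ≈ 13.6 mm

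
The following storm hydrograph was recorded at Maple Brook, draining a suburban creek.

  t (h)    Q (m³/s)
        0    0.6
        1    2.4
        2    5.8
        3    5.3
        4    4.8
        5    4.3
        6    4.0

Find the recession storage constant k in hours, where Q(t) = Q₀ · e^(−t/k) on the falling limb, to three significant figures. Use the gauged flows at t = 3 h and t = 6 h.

k ≈ 10.7 h

On the falling limb, Q drops from 5.3 to 4.0 m³/s between t = 3 h and t = 6 h (Δt = 3 h).
k = −Δt / ln(Q₂/Q₁) = −3 / ln(4.0/5.3) = 10.7 h.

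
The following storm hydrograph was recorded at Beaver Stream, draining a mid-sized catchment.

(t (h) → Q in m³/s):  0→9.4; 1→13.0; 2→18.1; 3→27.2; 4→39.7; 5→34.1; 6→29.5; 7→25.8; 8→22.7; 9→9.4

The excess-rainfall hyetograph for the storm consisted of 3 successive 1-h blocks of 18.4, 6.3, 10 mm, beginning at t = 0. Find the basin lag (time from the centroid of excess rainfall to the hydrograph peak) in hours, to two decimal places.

Centroid of excess rainfall: t_c = Σ P_i·t̄_i / ΣP_i = 1.2579 h (block centres at 0.5, 1.5, 2.5 h).
Hydrograph peak occurs at t = 4 h, so basin lag t_L = 4 − 1.2579 = 2.74 h.

t_L ≈ 2.74 h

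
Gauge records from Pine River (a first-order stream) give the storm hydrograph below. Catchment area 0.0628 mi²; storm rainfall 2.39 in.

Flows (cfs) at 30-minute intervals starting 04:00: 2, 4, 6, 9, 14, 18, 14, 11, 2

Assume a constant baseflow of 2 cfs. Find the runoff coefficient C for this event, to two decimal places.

C ≈ 0.32

ΣQ_DR = 62.00 cfs; V = ΣQ_DR·Δt = 1.116 × 10^5 ft³.
Runoff depth d = V / A = 0.7649 in.
C = d / P = 0.7649 / 2.39 = 0.32.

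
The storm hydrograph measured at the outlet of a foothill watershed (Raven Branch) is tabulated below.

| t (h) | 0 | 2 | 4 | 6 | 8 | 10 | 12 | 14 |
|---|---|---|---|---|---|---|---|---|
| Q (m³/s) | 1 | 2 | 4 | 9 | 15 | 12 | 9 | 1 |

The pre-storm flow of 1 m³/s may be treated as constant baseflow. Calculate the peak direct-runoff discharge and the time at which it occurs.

Subtracting baseflow gives direct-runoff ordinates: 0.0, 1.0, 3.0, 8.0, 14.0, 11.0, 8.0, 0.0 m³/s.
The maximum is 14.0 m³/s, occurring at the reading for t = 8 h.

Q_p = 14.0 m³/s at t = 8 h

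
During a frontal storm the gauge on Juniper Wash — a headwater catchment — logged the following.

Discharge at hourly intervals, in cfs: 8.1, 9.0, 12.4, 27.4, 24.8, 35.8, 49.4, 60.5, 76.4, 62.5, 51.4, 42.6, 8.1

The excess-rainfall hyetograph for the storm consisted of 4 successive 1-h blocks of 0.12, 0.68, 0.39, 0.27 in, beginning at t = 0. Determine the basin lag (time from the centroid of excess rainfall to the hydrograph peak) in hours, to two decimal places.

t_L ≈ 5.95 h

Centroid of excess rainfall: t_c = Σ P_i·t̄_i / ΣP_i = 2.0548 h (block centres at 0.5, 1.5, 2.5, 3.5 h).
Hydrograph peak occurs at t = 8 h, so basin lag t_L = 8 − 2.0548 = 5.95 h.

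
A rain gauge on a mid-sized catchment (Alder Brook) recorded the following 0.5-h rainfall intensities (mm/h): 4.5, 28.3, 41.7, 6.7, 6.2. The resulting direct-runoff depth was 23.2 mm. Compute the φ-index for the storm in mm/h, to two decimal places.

Only the 2 blocks with intensity above φ contribute runoff: 28.3, 41.7 mm/h.
Σ(I−φ)·Δt = d  ⇒  (28.3+41.7 − 2φ)·0.5 = 23.2
φ = (70.00 − 23.2/0.5) / 2 = 11.80 mm/h.

φ ≈ 11.80 mm/h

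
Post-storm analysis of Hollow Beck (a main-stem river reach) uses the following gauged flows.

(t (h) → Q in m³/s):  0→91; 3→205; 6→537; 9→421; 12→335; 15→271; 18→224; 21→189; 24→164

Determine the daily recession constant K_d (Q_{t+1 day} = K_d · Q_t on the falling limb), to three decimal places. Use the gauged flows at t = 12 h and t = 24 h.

K_d ≈ 0.240

Between t = 12 h and t = 24 h the flow falls from 335 to 164 m³/s over 4×3 h = 12 h.
Per-interval ratio K = (164/335)^(1/4) = 0.8365; K_d = K^(24/3) = 0.240.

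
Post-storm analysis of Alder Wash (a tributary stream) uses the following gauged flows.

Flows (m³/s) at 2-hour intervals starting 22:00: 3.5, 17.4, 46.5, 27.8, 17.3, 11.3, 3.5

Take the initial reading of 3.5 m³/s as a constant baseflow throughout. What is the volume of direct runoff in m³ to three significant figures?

Direct-runoff ordinates (Q − Q_b): 0.0, 13.9, 43.0, 24.3, 13.8, 7.8, 0.0 m³/s.
ΣQ_DR = 102.8 m³/s.
With Δt = 2 h = 7200 s, V = ΣQ_DR · Δt = 102.8 × 7200 = 7.40 × 10^5 m³.

V ≈ 7.40 × 10^5 m³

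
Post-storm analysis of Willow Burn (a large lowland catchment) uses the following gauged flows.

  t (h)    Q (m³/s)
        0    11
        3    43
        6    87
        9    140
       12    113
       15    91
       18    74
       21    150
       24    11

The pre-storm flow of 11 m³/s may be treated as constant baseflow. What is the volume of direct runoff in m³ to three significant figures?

Direct-runoff ordinates (Q − Q_b): 0.0, 32.0, 76.0, 129.0, 102.0, 80.0, 63.0, 139.0, 0.0 m³/s.
ΣQ_DR = 621.0 m³/s.
With Δt = 3 h = 10800 s, V = ΣQ_DR · Δt = 621.0 × 10800 = 6.71 × 10^6 m³.

V ≈ 6.71 × 10^6 m³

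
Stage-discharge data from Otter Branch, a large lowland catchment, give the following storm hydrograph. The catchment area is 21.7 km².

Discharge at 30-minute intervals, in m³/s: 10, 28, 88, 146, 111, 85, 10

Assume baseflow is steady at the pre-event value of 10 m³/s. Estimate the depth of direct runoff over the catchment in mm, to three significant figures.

Direct runoff: 0.0, 18.0, 78.0, 136.0, 101.0, 75.0, 0.0 m³/s; ΣQ_DR = 408.0 m³/s.
V = ΣQ_DR · Δt = 408.0 × 1800 s = 7.344 × 10^5 m³.
Over A = 21.7 km², depth = V / A = 33.8 mm.

d ≈ 33.8 mm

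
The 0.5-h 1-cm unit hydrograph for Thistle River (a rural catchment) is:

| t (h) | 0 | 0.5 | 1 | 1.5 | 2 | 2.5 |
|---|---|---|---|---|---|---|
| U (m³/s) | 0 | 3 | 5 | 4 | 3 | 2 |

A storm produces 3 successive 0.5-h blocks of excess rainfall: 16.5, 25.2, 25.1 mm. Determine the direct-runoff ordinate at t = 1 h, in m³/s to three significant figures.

Q ≈ 15.8 m³/s

By discrete convolution, Q_j = Σ (P_i / 10 mm) · U_{j−i}.
At t = 1 h (j=2): Q = (16.5/10)·5 + (25.2/10)·3 + (25.1/10)·0 = 15.8 m³/s.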